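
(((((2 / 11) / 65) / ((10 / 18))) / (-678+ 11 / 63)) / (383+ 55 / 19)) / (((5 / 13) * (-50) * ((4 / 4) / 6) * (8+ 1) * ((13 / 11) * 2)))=1197 / 4239874112500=0.00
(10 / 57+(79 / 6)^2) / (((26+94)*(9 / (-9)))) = -118699 / 82080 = -1.45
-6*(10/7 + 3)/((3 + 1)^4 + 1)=-186/1799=-0.10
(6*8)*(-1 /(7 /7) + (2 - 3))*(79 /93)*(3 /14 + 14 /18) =-158000 /1953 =-80.90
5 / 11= 0.45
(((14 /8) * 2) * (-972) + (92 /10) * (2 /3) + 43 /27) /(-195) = 458227 /26325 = 17.41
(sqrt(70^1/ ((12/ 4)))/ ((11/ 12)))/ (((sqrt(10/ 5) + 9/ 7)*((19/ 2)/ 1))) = 0.21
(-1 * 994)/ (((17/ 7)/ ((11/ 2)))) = -38269/ 17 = -2251.12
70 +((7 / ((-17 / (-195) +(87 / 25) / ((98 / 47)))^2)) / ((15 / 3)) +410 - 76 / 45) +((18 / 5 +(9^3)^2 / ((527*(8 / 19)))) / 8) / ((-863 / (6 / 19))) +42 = 520.66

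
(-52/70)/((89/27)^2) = -0.07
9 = 9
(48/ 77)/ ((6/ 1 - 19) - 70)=-48/ 6391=-0.01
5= 5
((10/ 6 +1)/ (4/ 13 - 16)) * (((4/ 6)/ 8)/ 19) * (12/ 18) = -13/ 26163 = -0.00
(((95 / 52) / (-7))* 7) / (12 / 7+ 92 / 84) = -1995 / 3068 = -0.65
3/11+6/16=57/88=0.65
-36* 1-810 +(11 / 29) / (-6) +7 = -145997 / 174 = -839.06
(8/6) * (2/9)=8/27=0.30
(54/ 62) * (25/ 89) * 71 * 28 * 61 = 81855900/ 2759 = 29668.68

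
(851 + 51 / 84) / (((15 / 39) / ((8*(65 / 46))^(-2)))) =2522801 / 145600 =17.33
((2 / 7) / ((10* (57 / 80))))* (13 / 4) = 52 / 399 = 0.13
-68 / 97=-0.70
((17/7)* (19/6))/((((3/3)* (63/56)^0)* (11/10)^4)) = 1615000/307461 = 5.25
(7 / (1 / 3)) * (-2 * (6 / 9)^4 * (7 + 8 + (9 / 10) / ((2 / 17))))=-8456 / 45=-187.91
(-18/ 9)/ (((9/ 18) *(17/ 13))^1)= -52/ 17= -3.06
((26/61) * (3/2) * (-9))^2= 123201/3721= 33.11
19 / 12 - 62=-60.42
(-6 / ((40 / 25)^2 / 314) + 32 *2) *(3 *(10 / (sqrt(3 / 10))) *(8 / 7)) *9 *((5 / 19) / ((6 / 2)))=-806325 *sqrt(30) / 133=-33206.19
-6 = -6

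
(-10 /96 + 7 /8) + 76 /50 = 2749 /1200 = 2.29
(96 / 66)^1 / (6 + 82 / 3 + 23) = 48 / 1859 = 0.03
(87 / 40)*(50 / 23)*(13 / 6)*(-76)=-35815 / 46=-778.59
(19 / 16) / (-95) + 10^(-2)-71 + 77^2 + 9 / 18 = 2343399 / 400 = 5858.50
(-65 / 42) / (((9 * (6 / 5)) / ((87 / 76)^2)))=-273325 / 1455552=-0.19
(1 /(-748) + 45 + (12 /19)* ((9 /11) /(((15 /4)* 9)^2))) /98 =431681027 /940123800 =0.46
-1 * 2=-2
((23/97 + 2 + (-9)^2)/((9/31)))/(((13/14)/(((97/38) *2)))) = 3504116/2223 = 1576.30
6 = 6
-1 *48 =-48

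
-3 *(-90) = 270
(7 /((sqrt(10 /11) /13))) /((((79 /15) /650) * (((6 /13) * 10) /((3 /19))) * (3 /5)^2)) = 1922375 * sqrt(110) /18012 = 1119.37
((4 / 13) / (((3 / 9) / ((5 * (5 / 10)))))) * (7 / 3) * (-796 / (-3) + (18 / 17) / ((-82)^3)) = 130569455135 / 91389246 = 1428.72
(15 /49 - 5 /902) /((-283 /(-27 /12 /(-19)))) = -0.00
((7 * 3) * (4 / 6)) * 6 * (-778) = -65352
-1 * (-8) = 8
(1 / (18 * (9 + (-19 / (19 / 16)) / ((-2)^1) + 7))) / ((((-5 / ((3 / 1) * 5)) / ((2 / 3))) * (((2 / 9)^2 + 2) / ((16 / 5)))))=-0.01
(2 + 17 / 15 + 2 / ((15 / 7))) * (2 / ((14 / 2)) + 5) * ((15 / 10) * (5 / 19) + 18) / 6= 525881 / 7980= 65.90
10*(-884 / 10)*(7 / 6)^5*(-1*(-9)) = -3714347 / 216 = -17196.05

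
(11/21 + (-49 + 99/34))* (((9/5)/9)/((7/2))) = -32533/12495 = -2.60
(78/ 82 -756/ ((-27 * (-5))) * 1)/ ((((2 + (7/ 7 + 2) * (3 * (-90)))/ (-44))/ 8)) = -41932/ 20705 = -2.03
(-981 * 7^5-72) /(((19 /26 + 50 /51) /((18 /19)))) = -393529354452 /43111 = -9128281.75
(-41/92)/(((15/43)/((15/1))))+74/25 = -16.20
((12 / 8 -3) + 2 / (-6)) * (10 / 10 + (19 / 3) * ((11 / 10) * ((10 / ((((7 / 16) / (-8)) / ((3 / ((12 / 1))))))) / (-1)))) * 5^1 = -368995 / 126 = -2928.53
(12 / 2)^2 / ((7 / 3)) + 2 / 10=547 / 35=15.63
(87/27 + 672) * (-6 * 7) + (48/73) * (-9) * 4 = -6215878/219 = -28383.00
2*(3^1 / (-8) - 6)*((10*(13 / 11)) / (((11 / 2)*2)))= -3315 / 242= -13.70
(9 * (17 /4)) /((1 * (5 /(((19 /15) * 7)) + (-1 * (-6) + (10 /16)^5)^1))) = 166699008 /29022089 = 5.74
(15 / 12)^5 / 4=3125 / 4096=0.76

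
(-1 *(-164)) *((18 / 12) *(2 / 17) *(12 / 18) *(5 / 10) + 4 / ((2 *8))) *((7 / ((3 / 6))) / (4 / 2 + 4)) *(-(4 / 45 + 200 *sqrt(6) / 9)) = -6443.22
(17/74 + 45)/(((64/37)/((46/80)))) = 76981/5120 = 15.04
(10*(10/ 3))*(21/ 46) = 350/ 23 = 15.22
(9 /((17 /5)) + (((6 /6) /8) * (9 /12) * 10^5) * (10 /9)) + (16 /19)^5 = 1315815344491 /126281049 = 10419.74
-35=-35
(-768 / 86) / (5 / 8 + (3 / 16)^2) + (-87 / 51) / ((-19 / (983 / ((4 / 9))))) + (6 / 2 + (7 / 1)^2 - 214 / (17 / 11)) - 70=268337833 / 9388964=28.58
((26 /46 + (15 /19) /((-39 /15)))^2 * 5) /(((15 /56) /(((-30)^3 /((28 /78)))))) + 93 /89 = -96061.73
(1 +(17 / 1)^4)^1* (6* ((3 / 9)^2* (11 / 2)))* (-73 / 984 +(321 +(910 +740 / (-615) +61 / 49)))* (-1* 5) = -15147076559065 / 8036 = -1884902508.59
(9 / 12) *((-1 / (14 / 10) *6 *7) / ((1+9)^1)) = -9 / 4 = -2.25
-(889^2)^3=-493640252540246161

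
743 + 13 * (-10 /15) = 2203 /3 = 734.33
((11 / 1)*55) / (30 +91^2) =605 / 8311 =0.07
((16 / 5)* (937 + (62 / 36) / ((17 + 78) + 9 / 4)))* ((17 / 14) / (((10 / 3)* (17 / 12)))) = 52487984 / 68075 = 771.03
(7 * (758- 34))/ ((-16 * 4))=-1267/ 16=-79.19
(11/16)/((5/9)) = 99/80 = 1.24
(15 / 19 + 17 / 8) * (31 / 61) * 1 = 13733 / 9272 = 1.48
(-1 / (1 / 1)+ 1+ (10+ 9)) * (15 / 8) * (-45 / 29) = -12825 / 232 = -55.28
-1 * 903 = -903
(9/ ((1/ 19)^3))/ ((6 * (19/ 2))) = 1083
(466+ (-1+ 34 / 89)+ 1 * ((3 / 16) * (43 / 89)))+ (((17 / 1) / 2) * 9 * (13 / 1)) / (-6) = 426805 / 1424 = 299.72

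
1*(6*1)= 6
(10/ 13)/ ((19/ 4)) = 40/ 247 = 0.16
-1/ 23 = -0.04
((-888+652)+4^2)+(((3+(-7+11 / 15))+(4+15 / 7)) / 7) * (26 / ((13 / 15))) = -10176 / 49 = -207.67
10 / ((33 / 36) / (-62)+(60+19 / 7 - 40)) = 52080 / 118219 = 0.44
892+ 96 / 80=4466 / 5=893.20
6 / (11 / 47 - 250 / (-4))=564 / 5897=0.10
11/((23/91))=1001/23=43.52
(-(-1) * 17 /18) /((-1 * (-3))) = 17 /54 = 0.31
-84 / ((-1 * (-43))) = -84 / 43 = -1.95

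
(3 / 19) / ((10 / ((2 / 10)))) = 3 / 950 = 0.00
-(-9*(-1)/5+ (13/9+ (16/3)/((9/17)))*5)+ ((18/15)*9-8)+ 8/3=-1456/27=-53.93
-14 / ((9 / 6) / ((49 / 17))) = -1372 / 51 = -26.90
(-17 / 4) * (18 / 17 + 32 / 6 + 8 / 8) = -377 / 12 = -31.42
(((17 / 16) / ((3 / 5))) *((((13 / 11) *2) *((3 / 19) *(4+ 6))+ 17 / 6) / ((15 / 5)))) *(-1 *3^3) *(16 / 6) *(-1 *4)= 699805 / 627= 1116.12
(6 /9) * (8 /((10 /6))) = 16 /5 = 3.20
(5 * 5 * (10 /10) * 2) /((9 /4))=200 /9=22.22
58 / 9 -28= -194 / 9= -21.56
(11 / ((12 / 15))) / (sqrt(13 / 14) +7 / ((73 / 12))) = 1180410 / 29507 - 293095*sqrt(182) / 118028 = 6.50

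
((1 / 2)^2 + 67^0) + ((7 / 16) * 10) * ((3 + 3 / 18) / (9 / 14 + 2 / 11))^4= 160551998124845 / 168573727368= 952.41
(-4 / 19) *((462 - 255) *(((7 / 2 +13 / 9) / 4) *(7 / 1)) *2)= -14329 / 19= -754.16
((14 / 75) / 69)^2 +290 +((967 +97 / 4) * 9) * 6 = 2882532572267 / 53561250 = 53817.50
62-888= -826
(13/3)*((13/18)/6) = 0.52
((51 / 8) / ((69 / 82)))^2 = 485809 / 8464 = 57.40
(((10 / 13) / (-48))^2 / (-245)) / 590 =-1 / 562843008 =-0.00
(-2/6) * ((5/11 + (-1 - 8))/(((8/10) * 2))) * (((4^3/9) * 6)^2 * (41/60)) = 1973248/891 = 2214.64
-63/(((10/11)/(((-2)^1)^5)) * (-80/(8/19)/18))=-99792/475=-210.09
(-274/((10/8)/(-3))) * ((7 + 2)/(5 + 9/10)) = 59184/59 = 1003.12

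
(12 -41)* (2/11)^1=-58/11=-5.27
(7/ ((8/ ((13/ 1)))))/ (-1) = -91/ 8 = -11.38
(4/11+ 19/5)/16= 229/880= 0.26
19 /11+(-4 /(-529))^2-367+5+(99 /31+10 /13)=-442014945074 /1240535153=-356.31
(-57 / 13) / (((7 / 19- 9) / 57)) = 61731 / 2132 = 28.95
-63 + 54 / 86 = -2682 / 43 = -62.37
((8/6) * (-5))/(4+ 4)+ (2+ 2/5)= 47/30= 1.57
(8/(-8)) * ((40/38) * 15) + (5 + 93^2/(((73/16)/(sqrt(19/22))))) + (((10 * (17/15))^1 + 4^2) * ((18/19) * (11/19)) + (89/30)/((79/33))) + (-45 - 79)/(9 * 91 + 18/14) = 4331586019/818780490 + 69192 * sqrt(418)/803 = 1766.98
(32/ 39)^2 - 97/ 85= -60497/ 129285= -0.47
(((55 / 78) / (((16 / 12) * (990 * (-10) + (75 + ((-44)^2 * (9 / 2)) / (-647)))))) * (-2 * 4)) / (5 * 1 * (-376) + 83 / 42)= -0.00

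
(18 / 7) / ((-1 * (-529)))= 18 / 3703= 0.00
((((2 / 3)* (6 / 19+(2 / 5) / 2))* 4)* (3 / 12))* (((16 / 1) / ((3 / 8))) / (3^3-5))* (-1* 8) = -50176 / 9405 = -5.34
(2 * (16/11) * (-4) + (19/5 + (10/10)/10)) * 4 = -1702/55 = -30.95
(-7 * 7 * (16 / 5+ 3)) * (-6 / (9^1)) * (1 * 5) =3038 / 3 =1012.67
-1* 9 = -9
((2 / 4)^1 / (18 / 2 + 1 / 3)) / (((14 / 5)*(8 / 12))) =45 / 1568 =0.03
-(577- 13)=-564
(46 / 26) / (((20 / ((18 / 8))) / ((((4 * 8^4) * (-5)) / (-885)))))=70656 / 3835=18.42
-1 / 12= -0.08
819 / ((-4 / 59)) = -48321 / 4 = -12080.25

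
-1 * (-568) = 568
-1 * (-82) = 82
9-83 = -74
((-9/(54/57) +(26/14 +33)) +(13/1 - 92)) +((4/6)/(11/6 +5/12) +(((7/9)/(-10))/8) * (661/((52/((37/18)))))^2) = -264862108801/4415523840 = -59.98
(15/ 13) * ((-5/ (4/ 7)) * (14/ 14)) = -525/ 52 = -10.10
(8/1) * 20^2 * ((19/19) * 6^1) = 19200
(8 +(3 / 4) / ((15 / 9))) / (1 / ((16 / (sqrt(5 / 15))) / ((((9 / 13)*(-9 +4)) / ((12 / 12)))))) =-8788*sqrt(3) / 225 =-67.65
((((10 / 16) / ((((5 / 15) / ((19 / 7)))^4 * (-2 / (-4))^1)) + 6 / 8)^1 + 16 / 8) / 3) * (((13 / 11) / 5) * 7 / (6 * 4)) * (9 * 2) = 42905213 / 18865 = 2274.33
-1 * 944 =-944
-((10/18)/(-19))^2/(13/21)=-0.00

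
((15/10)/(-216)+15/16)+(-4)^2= 16.93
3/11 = 0.27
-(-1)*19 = 19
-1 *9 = -9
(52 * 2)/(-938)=-52/469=-0.11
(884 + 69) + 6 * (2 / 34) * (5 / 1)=16231 / 17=954.76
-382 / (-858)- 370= -158539 / 429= -369.55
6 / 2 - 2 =1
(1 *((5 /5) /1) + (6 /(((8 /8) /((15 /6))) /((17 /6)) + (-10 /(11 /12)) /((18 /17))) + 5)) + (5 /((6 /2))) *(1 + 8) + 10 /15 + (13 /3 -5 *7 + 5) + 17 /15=-739061 /213780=-3.46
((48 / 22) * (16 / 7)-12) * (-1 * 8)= 4320 / 77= 56.10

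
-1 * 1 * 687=-687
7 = 7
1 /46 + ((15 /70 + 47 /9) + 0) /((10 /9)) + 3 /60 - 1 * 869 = -1391097 /1610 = -864.04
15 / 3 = 5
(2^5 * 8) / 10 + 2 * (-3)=98 / 5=19.60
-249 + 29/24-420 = -16027/24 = -667.79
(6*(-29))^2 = 30276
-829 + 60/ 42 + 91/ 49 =-5780/ 7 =-825.71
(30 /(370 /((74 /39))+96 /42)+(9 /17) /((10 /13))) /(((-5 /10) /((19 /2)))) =-3748263 /234770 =-15.97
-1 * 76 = -76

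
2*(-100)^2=20000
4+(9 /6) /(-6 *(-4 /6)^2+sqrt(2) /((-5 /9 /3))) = 23494 /5761 - 3645 *sqrt(2) /23044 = 3.85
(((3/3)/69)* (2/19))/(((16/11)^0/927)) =618/437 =1.41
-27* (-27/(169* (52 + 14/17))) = 12393/151762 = 0.08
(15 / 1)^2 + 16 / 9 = 2041 / 9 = 226.78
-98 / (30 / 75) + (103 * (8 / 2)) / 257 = -62553 / 257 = -243.40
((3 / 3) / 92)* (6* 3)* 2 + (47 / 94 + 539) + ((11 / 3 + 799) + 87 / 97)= 17983487 / 13386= 1343.45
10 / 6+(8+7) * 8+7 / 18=2197 / 18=122.06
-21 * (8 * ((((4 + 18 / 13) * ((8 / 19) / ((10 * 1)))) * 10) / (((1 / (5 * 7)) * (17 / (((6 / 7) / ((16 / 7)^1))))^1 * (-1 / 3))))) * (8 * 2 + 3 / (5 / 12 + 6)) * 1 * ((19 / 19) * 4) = 58111.29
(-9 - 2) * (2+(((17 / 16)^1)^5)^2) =-46365188716011 / 1099511627776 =-42.17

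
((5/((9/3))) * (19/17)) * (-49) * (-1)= 4655/51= 91.27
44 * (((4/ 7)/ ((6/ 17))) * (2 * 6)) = 5984/ 7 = 854.86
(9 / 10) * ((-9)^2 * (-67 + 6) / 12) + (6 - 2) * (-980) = -171623 / 40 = -4290.58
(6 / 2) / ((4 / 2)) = 3 / 2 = 1.50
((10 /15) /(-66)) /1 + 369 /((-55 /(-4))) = 13279 /495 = 26.83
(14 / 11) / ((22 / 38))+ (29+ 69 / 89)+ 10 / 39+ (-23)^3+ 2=-5095654189 / 419991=-12132.77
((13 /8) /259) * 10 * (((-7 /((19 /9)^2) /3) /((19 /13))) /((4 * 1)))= -22815 /4060528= -0.01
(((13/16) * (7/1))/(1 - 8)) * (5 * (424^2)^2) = -131297603840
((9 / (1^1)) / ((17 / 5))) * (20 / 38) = 450 / 323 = 1.39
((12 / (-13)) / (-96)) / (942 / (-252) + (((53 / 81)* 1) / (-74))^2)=-62874063 / 24442529254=-0.00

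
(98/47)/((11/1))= 0.19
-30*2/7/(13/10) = -600/91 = -6.59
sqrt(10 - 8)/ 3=sqrt(2)/ 3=0.47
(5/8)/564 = 0.00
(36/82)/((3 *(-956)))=-0.00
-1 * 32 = -32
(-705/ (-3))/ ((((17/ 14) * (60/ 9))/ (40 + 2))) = 20727/ 17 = 1219.24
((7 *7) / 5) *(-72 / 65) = -3528 / 325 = -10.86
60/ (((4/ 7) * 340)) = 0.31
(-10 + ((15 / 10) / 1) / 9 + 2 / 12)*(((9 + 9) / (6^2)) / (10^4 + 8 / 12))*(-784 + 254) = 7685 / 30002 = 0.26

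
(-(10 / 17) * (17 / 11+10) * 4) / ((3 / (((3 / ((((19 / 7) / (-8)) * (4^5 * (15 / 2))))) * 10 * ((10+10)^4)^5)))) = 116523008000000000000000000000 / 10659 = 10931889295431091096725770.00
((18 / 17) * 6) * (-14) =-1512 / 17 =-88.94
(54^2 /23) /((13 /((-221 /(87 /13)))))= -214812 /667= -322.06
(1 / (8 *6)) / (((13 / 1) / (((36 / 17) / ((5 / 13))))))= 3 / 340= 0.01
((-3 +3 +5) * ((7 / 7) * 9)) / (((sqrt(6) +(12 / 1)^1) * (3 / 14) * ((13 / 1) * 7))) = 60 / 299 - 5 * sqrt(6) / 299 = 0.16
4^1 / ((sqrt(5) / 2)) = 8*sqrt(5) / 5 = 3.58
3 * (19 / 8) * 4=57 / 2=28.50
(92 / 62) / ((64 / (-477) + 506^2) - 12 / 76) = 416898 / 71934000251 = 0.00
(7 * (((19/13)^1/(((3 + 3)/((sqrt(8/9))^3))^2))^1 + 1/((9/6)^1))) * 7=2905406/85293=34.06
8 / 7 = 1.14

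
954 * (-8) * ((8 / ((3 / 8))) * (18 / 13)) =-2930688 / 13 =-225437.54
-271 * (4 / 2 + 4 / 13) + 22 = -7844 / 13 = -603.38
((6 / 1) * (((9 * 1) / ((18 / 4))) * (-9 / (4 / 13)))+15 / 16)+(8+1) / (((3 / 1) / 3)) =-5457 / 16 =-341.06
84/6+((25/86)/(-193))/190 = 8830131/630724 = 14.00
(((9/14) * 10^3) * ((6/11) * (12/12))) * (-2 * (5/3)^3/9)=-250000/693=-360.75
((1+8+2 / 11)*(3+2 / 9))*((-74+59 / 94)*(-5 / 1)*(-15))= -15304025 / 94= -162808.78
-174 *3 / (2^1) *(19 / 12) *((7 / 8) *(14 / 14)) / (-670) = 0.54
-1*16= -16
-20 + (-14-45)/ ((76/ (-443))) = 24617/ 76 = 323.91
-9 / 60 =-3 / 20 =-0.15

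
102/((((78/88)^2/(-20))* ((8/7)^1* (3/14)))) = -16126880/1521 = -10602.81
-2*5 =-10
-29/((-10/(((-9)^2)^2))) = 190269/10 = 19026.90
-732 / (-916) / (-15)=-61 / 1145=-0.05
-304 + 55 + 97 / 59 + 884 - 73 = 33255 / 59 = 563.64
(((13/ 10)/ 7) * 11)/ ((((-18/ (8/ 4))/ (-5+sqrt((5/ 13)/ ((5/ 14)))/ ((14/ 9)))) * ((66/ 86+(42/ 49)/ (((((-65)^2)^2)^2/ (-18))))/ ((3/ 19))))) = 1959346954464453125/ 8391192502661189334 -30143799299453125 * sqrt(182)/ 13052966115250738964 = 0.20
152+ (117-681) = -412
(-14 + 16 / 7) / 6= -41 / 21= -1.95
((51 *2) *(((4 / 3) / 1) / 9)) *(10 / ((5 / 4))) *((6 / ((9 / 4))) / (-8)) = -1088 / 27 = -40.30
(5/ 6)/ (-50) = -1/ 60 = -0.02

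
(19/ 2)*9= 171/ 2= 85.50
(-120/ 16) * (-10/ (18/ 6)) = 25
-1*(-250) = 250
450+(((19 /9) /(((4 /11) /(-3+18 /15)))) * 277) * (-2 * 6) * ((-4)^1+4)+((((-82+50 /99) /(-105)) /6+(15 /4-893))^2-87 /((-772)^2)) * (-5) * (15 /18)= -229064692358911015097 /69551634963888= -3293447.99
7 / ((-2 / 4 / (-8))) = 112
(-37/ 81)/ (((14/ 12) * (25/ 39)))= -962/ 1575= -0.61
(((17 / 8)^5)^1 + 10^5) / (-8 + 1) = -3278219857 / 229376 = -14291.90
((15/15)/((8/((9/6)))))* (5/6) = 5/32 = 0.16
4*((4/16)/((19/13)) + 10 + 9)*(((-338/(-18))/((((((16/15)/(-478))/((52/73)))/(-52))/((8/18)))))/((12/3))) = 99455971030/37449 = 2655771.08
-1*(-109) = 109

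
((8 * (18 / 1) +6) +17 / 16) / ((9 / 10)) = 12085 / 72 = 167.85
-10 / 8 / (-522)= 5 / 2088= 0.00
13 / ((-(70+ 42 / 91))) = -169 / 916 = -0.18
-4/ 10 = -2/ 5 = -0.40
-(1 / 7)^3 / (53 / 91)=-13 / 2597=-0.01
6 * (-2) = -12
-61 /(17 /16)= -976 /17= -57.41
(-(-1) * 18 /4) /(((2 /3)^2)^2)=22.78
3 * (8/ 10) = 12/ 5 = 2.40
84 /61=1.38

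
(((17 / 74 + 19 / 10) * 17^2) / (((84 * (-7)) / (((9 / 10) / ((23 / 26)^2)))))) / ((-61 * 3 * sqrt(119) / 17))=9621677 * sqrt(119) / 10238146975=0.01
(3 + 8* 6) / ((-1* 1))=-51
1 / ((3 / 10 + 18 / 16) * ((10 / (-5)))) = -0.35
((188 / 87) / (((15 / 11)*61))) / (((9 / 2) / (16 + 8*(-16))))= -463232 / 716445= -0.65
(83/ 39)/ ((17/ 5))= 415/ 663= 0.63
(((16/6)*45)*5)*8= 4800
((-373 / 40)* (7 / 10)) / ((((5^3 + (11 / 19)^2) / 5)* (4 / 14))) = -6597997 / 7239360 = -0.91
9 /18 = 1 /2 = 0.50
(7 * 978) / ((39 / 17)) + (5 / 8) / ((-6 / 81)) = 618949 / 208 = 2975.72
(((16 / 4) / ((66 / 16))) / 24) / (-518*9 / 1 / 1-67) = -4 / 468171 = -0.00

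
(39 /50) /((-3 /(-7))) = 91 /50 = 1.82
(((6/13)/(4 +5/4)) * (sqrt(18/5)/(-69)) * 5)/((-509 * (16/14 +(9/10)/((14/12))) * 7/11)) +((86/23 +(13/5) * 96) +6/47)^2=440 * sqrt(10)/71377579 +1876867120144/29214025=64245.41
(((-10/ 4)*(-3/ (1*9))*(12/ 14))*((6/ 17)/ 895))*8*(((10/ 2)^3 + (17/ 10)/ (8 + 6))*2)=420408/ 745535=0.56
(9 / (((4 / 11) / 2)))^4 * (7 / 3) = 224139069 / 16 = 14008691.81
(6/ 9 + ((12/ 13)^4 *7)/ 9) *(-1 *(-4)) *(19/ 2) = 4009228/ 85683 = 46.79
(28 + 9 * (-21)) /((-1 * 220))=161 /220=0.73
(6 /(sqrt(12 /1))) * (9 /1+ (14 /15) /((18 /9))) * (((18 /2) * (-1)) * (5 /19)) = -426 * sqrt(3) /19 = -38.83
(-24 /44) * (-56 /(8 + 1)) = 112 /33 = 3.39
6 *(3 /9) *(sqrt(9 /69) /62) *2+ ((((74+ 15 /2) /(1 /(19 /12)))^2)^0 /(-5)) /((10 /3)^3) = -27 /5000+ 2 *sqrt(69) /713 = 0.02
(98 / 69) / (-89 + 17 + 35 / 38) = -3724 / 186369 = -0.02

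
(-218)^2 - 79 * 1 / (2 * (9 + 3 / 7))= 6272615 / 132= 47519.81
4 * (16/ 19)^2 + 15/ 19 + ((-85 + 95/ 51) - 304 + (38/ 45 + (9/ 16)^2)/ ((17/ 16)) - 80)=-2043261547/ 4418640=-462.42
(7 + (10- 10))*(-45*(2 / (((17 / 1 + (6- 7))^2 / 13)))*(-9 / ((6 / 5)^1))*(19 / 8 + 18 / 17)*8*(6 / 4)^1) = 86056425 / 8704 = 9887.00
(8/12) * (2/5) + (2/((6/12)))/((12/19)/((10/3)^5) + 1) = 30402916/7135935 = 4.26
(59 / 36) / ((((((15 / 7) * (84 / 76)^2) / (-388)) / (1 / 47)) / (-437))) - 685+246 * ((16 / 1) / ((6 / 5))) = 1940155636 / 399735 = 4853.60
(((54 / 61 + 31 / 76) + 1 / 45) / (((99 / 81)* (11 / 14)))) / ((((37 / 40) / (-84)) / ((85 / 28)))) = -1959294540 / 5188843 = -377.60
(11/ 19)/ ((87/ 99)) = 363/ 551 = 0.66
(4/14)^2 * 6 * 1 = 24/49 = 0.49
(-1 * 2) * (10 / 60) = -0.33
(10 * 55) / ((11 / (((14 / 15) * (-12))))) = -560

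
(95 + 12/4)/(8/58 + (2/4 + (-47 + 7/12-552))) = -34104/208027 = -0.16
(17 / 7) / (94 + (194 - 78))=17 / 1470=0.01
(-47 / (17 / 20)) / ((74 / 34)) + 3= -829 / 37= -22.41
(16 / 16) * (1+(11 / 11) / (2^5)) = 33 / 32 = 1.03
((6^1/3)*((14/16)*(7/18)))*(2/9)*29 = 1421/324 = 4.39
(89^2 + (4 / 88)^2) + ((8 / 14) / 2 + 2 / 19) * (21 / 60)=364213967 / 45980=7921.14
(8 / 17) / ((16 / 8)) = 4 / 17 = 0.24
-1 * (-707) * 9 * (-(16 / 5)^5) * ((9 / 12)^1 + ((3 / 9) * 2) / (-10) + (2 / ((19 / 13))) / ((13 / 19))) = -89517195264 / 15625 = -5729100.50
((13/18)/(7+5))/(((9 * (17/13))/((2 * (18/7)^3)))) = 1014/5831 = 0.17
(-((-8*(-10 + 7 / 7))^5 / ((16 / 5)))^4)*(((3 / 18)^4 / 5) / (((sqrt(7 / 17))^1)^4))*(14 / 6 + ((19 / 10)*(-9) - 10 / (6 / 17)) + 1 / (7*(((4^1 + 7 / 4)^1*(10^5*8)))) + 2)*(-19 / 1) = -18738471366565755842336919974223991013376 / 197225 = -95010629314568415983455040000000000.00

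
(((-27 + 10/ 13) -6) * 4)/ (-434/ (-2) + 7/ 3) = -2514/ 4277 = -0.59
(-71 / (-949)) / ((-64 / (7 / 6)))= -497 / 364416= -0.00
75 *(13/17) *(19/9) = 6175/51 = 121.08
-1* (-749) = 749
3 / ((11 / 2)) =6 / 11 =0.55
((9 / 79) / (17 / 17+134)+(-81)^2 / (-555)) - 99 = -4858937 / 43845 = -110.82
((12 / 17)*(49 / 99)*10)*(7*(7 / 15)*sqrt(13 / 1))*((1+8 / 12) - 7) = -307328*sqrt(13) / 5049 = -219.47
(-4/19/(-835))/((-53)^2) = 4/44564785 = 0.00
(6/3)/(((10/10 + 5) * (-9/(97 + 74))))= -19/3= -6.33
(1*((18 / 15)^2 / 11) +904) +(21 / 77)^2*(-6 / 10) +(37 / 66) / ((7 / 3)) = 38298229 / 42350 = 904.33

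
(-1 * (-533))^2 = 284089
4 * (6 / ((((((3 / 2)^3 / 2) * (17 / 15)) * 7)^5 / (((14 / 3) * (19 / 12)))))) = 249036800000 / 603907702557579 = 0.00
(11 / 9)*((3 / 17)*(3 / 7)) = 11 / 119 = 0.09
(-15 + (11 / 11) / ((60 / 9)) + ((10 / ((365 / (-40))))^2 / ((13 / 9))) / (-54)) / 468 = -61789807 / 1945298160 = -0.03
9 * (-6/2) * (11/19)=-297/19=-15.63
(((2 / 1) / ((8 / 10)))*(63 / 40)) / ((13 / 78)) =189 / 8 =23.62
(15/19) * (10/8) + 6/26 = 1203/988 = 1.22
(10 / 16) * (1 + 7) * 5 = 25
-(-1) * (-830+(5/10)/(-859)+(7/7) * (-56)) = -1522149/1718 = -886.00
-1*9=-9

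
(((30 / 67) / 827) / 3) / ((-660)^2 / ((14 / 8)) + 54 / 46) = 1610 / 2220537229101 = 0.00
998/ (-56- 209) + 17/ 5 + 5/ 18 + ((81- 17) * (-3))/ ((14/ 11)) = -5040067/ 33390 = -150.95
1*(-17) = -17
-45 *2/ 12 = -15/ 2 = -7.50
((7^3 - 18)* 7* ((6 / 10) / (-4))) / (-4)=1365 / 16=85.31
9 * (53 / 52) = 477 / 52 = 9.17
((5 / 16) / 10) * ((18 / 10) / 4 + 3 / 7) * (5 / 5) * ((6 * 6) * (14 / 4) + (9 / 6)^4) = 257931 / 71680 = 3.60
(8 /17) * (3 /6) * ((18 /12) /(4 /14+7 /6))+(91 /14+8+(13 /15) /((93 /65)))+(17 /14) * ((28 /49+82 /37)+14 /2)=14285257121 /524542599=27.23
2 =2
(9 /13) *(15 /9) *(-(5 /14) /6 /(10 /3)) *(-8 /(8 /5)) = 75 /728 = 0.10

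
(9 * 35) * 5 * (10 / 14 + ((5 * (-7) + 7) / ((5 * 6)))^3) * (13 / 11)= -30329 / 165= -183.81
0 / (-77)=0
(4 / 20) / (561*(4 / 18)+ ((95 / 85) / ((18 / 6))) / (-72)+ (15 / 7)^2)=179928 / 116281465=0.00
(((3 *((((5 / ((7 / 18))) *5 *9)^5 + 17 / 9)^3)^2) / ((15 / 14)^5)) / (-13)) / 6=-1094667900980656174280436762649646835605946916905513837678599435025372863908812502956150253015476413226111212678992 / 541205687929966976614046286065625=-2022646704190419074487862000000000000000000000000000000000000000000000000000000000.00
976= 976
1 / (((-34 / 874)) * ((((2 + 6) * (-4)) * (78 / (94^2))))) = 965333 / 10608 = 91.00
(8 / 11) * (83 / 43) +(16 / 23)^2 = 472344 / 250217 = 1.89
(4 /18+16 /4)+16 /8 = 56 /9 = 6.22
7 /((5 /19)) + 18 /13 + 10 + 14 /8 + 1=10591 /260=40.73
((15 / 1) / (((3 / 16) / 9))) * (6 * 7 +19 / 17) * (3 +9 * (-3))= -12666240 / 17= -745072.94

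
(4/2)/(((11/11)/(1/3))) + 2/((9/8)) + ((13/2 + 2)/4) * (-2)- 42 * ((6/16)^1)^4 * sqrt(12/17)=-65/36- 1701 * sqrt(51)/17408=-2.50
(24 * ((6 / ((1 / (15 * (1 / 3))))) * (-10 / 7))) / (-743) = 7200 / 5201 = 1.38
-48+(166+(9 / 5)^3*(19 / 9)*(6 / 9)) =15776 / 125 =126.21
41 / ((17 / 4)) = 164 / 17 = 9.65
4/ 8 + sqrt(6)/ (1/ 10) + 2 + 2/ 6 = 17/ 6 + 10*sqrt(6) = 27.33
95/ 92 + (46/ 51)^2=441767/ 239292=1.85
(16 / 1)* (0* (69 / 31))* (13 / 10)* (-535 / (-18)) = 0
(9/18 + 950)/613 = 1901/1226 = 1.55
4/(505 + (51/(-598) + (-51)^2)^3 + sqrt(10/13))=3218440193755171206847546144/14156757735657890565146284972008782409 - 14070960469626112* sqrt(130)/14156757735657890565146284972008782409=0.00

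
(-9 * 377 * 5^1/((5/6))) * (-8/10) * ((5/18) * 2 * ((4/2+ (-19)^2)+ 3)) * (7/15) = 7726992/5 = 1545398.40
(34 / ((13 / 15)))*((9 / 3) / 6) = 255 / 13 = 19.62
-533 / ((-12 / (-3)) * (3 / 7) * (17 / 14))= -256.05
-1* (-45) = 45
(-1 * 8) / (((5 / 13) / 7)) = -728 / 5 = -145.60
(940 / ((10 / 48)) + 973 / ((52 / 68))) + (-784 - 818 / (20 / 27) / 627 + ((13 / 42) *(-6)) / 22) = 475336062 / 95095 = 4998.54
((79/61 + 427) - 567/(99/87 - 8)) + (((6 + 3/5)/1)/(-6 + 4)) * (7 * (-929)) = 2667038231/121390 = 21970.82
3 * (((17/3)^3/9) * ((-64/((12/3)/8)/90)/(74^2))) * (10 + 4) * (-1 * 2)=2201024/4990005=0.44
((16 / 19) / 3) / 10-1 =-0.97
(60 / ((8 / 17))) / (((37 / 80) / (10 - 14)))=-1102.70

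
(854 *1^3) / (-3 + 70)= 12.75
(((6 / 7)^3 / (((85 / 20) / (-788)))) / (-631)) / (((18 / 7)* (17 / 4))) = 151296 / 8935591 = 0.02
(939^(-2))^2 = 1 / 777431921841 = 0.00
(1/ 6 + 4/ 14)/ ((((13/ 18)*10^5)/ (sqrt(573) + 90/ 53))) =513/ 48230000 + 57*sqrt(573)/ 9100000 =0.00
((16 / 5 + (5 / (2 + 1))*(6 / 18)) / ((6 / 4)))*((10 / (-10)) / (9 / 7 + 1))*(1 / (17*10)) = -1183 / 183600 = -0.01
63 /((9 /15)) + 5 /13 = 1370 /13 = 105.38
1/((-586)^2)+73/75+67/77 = 3655799591/1983111900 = 1.84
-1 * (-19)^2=-361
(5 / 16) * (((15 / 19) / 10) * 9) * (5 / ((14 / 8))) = 675 / 1064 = 0.63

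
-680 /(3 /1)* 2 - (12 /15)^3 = -170192 /375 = -453.85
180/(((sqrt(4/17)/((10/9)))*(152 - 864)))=-25*sqrt(17)/178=-0.58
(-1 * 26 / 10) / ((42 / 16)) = -104 / 105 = -0.99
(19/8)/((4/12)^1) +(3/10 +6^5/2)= 155817/40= 3895.42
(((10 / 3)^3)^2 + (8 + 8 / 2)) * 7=7061236 / 729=9686.19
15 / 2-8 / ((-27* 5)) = 2041 / 270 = 7.56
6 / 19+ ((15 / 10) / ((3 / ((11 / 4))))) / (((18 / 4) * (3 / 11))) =1.44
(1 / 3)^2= 1 / 9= 0.11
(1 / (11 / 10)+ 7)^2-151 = -10702 / 121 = -88.45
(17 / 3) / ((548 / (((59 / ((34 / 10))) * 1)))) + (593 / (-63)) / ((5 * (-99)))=3391489 / 17089380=0.20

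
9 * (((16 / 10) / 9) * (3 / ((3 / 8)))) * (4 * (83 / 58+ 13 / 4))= 34752 / 145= 239.67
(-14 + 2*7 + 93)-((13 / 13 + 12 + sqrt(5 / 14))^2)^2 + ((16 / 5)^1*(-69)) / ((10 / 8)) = -142133861 / 4900-30823*sqrt(70) / 49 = -34269.84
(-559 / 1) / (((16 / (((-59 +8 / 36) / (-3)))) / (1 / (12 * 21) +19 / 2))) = -708227845 / 108864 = -6505.62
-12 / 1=-12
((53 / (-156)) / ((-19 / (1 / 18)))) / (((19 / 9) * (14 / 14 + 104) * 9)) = 53 / 106437240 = 0.00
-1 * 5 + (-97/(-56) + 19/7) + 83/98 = 115/392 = 0.29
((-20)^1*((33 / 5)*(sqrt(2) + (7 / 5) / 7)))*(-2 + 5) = -639.23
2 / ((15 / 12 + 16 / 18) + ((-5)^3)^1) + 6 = 26466 / 4423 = 5.98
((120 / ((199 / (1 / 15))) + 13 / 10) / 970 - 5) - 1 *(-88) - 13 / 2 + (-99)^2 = 19066540917 / 1930300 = 9877.50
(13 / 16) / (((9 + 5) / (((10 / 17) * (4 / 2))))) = 65 / 952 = 0.07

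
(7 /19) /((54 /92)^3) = 681352 /373977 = 1.82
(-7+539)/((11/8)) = 4256/11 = 386.91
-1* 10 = -10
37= 37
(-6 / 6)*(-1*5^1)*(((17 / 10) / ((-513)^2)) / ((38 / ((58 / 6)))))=493 / 60002532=0.00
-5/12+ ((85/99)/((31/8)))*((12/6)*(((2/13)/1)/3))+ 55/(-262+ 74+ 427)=-18744575/114424596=-0.16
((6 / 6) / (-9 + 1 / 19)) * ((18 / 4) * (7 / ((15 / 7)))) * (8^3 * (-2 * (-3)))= -2145024 / 425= -5047.12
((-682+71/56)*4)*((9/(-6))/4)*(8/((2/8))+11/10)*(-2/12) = -12618051/2240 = -5633.06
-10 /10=-1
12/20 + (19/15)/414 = 749/1242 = 0.60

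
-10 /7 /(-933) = 10 /6531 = 0.00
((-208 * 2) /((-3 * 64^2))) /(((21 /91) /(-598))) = -50531 /576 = -87.73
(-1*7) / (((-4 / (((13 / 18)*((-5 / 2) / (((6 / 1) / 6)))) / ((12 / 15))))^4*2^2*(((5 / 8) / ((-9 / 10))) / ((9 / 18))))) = 3123859375 / 24461180928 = 0.13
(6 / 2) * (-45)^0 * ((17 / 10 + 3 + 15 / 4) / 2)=507 / 40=12.68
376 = 376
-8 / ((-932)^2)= -1 / 108578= -0.00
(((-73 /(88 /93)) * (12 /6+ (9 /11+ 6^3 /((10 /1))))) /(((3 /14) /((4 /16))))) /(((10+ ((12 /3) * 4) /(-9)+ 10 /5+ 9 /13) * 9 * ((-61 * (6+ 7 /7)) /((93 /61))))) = 3674403681 /45996620560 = 0.08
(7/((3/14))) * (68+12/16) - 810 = 8615/6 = 1435.83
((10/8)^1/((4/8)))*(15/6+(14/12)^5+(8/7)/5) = 1330853/108864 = 12.22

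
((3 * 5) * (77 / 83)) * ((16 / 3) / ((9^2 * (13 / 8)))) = 49280 / 87399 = 0.56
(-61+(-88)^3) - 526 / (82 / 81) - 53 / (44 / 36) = -307625273 / 451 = -682095.95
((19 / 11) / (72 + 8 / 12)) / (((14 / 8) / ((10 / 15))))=0.01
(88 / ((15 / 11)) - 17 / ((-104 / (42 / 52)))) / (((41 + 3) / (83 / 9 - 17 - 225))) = -1098964513 / 3212352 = -342.11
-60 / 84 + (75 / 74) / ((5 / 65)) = 6455 / 518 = 12.46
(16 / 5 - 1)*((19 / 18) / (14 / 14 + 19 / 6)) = 209 / 375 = 0.56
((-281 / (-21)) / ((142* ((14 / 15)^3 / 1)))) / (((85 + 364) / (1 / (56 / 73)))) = 23077125 / 68581165184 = 0.00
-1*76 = -76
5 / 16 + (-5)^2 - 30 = -75 / 16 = -4.69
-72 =-72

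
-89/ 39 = -2.28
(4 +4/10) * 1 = 22/5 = 4.40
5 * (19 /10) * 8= 76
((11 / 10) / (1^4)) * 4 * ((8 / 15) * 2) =352 / 75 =4.69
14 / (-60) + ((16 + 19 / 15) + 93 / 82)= 11173 / 615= 18.17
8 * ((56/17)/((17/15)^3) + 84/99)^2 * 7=4118279734561664/7596599853249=542.12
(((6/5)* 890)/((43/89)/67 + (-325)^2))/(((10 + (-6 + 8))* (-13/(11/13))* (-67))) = 87131/106443284142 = 0.00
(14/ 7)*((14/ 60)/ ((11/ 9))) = 21/ 55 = 0.38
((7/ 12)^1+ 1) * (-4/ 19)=-1/ 3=-0.33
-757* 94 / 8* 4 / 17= -2092.88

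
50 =50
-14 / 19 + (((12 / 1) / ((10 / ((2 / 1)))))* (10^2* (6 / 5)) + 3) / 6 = 1815 / 38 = 47.76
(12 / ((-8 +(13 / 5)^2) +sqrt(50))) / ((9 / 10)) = 31000 / 90867 +125000 * sqrt(2) / 90867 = 2.29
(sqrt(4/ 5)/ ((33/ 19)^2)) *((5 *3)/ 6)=361 *sqrt(5)/ 1089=0.74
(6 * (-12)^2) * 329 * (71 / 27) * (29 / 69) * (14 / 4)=75870032 / 69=1099565.68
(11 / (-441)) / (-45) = 11 / 19845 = 0.00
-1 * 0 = 0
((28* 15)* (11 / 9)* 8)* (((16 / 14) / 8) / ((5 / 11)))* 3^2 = 11616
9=9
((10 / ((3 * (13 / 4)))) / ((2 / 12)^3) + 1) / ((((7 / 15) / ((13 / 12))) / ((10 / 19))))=72325 / 266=271.90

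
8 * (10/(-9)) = -80/9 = -8.89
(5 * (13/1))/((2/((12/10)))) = 39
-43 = -43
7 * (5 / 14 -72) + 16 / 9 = -8995 / 18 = -499.72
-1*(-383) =383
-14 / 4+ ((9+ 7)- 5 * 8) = -55 / 2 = -27.50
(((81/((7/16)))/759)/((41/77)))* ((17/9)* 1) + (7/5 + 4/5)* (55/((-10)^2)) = 2.08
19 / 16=1.19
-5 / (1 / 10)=-50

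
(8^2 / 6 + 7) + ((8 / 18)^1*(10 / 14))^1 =1133 / 63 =17.98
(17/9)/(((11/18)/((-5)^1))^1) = -170/11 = -15.45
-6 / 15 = -2 / 5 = -0.40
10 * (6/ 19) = 60/ 19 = 3.16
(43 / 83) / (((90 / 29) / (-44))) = -27434 / 3735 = -7.35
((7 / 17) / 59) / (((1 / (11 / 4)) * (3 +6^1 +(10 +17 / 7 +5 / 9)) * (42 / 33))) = 7623 / 11113240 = 0.00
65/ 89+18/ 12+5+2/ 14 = 9187/ 1246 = 7.37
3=3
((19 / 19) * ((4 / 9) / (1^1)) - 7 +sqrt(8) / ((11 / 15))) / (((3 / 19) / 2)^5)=-4674874912 / 2187 +792351680 * sqrt(2) / 891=-879937.35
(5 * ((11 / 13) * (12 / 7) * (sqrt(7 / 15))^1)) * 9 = 396 * sqrt(105) / 91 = 44.59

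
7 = 7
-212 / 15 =-14.13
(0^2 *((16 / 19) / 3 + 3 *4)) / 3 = 0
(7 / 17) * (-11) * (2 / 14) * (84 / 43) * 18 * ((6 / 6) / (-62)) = 8316 / 22661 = 0.37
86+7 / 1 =93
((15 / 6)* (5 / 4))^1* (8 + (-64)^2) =12825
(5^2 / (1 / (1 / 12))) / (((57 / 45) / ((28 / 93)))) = 0.50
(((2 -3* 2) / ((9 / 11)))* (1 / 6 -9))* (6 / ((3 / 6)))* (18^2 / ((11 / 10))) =152640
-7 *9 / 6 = -21 / 2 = -10.50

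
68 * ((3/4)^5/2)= 4131/512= 8.07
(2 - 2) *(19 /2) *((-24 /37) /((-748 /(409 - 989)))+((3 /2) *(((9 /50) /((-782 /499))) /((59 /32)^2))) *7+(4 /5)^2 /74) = 0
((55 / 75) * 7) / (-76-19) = -77 / 1425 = -0.05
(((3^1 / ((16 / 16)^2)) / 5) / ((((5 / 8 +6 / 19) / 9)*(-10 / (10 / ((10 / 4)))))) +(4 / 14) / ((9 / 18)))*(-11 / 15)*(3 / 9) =43156 / 102375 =0.42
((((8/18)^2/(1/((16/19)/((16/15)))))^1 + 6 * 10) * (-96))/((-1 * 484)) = 246880/20691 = 11.93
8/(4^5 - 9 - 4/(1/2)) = 8/1007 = 0.01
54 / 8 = 27 / 4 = 6.75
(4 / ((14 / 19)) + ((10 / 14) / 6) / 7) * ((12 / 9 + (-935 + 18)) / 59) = -84.51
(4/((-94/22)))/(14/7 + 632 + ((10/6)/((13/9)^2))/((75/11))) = -37180/25183963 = -0.00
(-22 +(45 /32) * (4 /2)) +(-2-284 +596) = 4653 /16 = 290.81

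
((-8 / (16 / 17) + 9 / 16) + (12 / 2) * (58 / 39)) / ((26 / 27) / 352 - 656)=-0.00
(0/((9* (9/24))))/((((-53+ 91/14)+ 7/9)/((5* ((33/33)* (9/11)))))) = 0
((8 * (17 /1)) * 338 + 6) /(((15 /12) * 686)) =91948 /1715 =53.61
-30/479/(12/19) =-95/958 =-0.10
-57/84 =-19/28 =-0.68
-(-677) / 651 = 677 / 651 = 1.04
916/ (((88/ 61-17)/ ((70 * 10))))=-39113200/ 949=-41215.17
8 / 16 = 1 / 2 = 0.50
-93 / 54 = -31 / 18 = -1.72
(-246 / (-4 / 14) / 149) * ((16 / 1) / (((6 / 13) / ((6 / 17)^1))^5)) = 5114932368 / 211558693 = 24.18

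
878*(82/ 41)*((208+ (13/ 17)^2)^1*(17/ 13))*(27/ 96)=18320787/ 136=134711.67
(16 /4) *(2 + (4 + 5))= 44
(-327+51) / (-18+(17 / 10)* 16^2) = -690 / 1043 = -0.66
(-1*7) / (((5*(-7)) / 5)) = 1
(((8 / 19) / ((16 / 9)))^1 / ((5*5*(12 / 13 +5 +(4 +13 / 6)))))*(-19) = -351 / 23575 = -0.01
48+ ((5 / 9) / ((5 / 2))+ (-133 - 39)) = -1114 / 9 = -123.78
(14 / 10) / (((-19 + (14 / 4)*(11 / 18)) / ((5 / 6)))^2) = 1260 / 368449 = 0.00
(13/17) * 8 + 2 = 138/17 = 8.12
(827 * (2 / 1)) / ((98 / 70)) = 8270 / 7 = 1181.43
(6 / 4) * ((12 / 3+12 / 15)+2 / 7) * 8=61.03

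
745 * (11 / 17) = 8195 / 17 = 482.06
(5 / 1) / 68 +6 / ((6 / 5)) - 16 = -743 / 68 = -10.93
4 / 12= 1 / 3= 0.33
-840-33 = -873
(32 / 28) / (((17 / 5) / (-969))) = -2280 / 7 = -325.71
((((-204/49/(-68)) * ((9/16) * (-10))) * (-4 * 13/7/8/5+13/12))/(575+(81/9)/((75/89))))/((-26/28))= 0.00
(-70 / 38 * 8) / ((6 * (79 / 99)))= -4620 / 1501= -3.08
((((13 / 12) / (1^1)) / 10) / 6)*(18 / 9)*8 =13 / 45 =0.29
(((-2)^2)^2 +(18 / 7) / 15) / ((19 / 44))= 24904 / 665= 37.45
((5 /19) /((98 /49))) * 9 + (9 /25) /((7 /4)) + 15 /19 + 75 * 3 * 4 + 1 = 6006143 /6650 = 903.18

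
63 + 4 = 67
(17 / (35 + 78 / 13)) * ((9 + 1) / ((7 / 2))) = 340 / 287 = 1.18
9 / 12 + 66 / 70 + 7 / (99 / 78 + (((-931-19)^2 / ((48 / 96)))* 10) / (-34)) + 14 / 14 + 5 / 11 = 1137341066073 / 361360136060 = 3.15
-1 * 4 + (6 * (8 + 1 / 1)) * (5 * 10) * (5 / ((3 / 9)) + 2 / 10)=41036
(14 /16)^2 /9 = 49 /576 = 0.09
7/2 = 3.50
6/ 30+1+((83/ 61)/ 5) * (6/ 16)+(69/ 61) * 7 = 22497/ 2440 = 9.22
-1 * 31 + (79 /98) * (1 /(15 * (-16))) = -729199 /23520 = -31.00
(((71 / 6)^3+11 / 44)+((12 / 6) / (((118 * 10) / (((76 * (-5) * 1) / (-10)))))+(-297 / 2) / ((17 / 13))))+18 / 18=1673336023 / 1083240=1544.75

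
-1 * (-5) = 5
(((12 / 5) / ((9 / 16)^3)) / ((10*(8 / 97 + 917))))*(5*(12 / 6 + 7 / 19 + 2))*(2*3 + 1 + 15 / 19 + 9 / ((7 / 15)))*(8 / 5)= 1899996839936 / 1365625609425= 1.39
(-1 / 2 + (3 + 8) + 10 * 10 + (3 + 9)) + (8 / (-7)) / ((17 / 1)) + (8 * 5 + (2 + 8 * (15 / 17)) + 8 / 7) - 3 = 40373 / 238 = 169.63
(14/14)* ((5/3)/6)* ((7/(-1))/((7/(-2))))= 5/9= 0.56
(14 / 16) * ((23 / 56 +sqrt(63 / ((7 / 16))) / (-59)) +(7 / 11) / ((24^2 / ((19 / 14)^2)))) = 2191379 / 11962368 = 0.18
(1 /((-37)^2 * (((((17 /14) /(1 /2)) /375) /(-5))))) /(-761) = 13125 /17710753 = 0.00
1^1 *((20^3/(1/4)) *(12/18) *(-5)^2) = 533333.33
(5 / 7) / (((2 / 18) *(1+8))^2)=5 / 7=0.71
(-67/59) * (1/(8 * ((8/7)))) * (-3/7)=201/3776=0.05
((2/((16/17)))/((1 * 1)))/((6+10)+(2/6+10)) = 51/632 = 0.08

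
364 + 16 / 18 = 3284 / 9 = 364.89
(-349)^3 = -42508549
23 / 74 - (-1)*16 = 1207 / 74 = 16.31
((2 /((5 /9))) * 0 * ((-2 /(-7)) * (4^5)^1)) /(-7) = 0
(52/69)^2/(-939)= -2704/4470579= -0.00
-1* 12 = -12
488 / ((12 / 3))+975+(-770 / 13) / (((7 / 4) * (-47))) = 670707 / 611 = 1097.72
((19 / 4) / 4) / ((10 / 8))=19 / 20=0.95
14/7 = 2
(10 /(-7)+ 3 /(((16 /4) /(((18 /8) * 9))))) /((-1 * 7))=-1541 /784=-1.97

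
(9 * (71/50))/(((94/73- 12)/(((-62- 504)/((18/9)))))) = 13201101/39100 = 337.62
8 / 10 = 4 / 5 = 0.80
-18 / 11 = -1.64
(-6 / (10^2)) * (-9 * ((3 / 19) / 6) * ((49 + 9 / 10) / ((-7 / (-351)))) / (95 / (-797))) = -3769031331 / 12635000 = -298.30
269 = 269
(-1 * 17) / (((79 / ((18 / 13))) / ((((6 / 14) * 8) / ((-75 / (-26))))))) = -4896 / 13825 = -0.35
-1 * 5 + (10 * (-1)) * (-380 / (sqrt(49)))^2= -1444245 / 49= -29474.39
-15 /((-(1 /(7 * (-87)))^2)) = 5563215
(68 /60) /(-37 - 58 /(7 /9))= -119 /11715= -0.01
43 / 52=0.83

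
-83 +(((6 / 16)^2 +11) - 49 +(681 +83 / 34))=612089 / 1088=562.58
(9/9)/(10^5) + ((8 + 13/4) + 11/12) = 3650003/300000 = 12.17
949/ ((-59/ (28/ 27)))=-26572/ 1593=-16.68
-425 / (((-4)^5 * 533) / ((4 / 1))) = 0.00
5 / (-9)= -5 / 9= -0.56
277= 277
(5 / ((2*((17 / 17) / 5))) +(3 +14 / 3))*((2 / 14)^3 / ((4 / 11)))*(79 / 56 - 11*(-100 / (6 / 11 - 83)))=-806515457 / 418119744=-1.93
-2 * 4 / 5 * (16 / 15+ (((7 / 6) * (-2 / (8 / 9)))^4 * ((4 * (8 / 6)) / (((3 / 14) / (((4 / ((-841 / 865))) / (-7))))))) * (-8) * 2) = 1121399452 / 63075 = 17778.83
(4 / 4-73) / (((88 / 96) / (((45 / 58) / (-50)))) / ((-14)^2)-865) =381024 / 4579175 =0.08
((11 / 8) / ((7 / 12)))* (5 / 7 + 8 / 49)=1419 / 686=2.07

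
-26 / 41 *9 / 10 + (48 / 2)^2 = 117963 / 205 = 575.43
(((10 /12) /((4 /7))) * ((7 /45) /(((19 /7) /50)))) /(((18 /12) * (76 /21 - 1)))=12005 /11286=1.06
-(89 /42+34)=-1517 /42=-36.12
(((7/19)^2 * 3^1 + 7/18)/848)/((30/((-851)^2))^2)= 2713068248298373/4959273600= 547069.69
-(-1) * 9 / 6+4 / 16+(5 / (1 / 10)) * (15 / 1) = 3007 / 4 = 751.75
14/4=7/2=3.50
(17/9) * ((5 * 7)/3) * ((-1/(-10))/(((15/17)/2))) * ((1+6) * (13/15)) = 184093/6075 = 30.30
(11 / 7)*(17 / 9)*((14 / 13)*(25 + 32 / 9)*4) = 384472 / 1053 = 365.12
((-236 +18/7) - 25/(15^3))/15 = -220597/14175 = -15.56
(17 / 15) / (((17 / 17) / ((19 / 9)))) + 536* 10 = 5362.39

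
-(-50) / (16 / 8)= 25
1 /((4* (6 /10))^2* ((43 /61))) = 1525 /6192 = 0.25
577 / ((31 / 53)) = 30581 / 31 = 986.48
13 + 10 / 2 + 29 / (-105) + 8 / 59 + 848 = 5363999 / 6195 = 865.86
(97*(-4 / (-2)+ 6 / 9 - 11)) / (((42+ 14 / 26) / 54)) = -567450 / 553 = -1026.13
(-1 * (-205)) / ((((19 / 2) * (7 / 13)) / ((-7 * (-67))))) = 357110 / 19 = 18795.26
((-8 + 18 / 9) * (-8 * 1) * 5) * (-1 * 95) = -22800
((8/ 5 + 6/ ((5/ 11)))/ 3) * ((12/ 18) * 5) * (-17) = -2516/ 9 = -279.56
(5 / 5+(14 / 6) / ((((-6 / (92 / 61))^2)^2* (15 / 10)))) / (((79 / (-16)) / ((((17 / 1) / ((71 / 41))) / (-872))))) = 14157885647362 / 6171046320870909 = 0.00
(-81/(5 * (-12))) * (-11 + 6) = -27/4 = -6.75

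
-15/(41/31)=-465/41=-11.34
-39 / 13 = -3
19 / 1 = 19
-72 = -72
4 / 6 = 2 / 3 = 0.67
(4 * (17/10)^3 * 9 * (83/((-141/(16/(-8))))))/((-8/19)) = -494.54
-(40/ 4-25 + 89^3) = -704954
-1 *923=-923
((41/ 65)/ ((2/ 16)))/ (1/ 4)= 1312/ 65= 20.18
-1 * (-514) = 514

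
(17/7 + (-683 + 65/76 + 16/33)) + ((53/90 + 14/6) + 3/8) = -356000969/526680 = -675.93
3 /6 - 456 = -911 /2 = -455.50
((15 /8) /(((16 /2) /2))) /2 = 15 /64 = 0.23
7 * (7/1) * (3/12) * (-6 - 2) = -98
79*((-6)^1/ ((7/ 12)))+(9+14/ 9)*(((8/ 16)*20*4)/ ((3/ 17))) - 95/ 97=28948573/ 18333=1579.04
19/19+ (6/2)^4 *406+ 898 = 33785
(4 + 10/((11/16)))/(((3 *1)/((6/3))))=136/11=12.36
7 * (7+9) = 112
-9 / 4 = -2.25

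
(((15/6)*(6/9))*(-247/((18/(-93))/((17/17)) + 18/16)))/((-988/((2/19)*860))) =533200/13167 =40.50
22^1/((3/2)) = 44/3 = 14.67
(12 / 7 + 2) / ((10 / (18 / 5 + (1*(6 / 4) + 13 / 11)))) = 2.33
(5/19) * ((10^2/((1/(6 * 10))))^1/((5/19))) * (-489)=-2934000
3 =3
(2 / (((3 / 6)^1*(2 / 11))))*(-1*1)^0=22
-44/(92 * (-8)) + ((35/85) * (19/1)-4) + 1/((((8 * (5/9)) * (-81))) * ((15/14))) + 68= 151768951/2111400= 71.88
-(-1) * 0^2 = 0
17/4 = 4.25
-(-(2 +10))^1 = 12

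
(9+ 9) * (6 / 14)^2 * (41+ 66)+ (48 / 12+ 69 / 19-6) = 330865 / 931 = 355.39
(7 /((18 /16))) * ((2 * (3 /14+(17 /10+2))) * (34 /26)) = 63.70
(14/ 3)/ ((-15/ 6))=-28/ 15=-1.87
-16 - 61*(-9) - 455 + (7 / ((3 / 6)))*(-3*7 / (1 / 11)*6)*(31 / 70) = -42576 / 5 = -8515.20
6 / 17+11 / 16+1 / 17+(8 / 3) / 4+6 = 6337 / 816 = 7.77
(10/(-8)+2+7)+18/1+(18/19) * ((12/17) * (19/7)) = 13121/476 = 27.57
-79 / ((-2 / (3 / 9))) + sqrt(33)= sqrt(33) + 79 / 6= 18.91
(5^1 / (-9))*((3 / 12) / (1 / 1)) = -5 / 36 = -0.14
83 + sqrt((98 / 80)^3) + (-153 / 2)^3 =-3580913 / 8 + 343 * sqrt(10) / 800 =-447612.77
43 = 43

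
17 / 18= 0.94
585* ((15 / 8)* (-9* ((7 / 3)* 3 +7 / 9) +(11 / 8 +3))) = -4606875 / 64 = -71982.42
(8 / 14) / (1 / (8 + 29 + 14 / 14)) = 152 / 7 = 21.71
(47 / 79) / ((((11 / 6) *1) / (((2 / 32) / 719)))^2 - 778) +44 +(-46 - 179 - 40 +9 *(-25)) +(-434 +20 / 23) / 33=-110210336851902071 / 240044208699702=-459.13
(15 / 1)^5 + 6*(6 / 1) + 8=759419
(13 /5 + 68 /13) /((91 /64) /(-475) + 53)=3094720 /20944417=0.15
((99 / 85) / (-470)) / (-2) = 99 / 79900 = 0.00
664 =664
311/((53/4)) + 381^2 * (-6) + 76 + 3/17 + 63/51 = -784649470/901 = -870865.12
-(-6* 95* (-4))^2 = -5198400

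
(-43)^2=1849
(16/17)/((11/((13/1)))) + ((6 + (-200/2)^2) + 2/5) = 9357024/935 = 10007.51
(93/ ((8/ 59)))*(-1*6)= -16461/ 4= -4115.25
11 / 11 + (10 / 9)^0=2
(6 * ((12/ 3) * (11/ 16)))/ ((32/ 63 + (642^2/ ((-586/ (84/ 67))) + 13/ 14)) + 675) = -40812849/ 508002127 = -0.08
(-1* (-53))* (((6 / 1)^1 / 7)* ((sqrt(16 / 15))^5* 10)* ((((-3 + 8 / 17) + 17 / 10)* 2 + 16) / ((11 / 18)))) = 529260544* sqrt(15) / 163625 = 12527.53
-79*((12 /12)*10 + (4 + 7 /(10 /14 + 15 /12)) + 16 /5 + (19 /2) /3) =-623863 /330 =-1890.49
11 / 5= 2.20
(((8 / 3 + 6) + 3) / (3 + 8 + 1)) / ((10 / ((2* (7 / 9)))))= 0.15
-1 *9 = -9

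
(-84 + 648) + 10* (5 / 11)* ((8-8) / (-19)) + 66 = 630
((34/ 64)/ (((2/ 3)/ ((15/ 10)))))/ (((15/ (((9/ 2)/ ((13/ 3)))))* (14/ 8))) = 1377/ 29120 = 0.05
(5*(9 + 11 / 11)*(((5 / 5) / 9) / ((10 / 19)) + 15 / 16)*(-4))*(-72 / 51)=16540 / 51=324.31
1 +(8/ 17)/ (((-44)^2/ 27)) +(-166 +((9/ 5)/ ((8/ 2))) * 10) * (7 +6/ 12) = -9957883/ 8228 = -1210.24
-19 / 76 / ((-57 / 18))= 3 / 38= 0.08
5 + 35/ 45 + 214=1978/ 9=219.78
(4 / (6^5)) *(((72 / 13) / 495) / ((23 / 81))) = 1 / 49335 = 0.00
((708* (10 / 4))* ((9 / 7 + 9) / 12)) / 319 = 10620 / 2233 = 4.76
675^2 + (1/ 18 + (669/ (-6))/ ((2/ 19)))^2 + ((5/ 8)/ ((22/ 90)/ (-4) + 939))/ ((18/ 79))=345532675017349/ 219035664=1577517.87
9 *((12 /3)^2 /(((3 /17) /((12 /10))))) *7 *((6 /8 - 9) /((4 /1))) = -70686 /5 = -14137.20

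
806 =806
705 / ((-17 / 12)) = -8460 / 17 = -497.65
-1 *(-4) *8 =32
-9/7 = -1.29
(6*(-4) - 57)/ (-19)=81/ 19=4.26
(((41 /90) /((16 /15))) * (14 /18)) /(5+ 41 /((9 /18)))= 0.00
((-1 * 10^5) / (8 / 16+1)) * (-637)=42466666.67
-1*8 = -8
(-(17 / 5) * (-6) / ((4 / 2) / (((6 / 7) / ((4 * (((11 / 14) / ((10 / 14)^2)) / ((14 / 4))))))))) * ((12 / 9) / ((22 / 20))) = 5100 / 847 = 6.02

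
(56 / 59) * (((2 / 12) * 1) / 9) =28 / 1593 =0.02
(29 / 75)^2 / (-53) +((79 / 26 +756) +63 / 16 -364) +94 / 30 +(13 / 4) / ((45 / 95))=25360079947 / 62010000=408.97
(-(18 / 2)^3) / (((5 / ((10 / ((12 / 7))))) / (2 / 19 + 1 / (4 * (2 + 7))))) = -17199 / 152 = -113.15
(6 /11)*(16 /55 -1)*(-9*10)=4212 /121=34.81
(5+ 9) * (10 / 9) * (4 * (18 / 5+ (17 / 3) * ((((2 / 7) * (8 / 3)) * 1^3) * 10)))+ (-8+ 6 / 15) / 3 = 1177694 / 405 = 2907.89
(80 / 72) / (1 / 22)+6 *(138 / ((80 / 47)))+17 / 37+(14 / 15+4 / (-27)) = 10232539 / 19980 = 512.14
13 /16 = 0.81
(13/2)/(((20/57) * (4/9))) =41.68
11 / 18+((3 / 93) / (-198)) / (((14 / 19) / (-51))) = 53483 / 85932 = 0.62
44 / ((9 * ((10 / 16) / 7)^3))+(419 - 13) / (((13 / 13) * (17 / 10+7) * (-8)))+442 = 16435583 / 2250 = 7304.70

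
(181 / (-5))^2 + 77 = 34686 / 25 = 1387.44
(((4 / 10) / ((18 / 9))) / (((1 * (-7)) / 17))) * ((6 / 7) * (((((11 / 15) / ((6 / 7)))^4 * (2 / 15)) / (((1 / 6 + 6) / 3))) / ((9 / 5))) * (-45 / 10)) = 12195953 / 337162500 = 0.04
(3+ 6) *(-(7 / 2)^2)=-441 / 4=-110.25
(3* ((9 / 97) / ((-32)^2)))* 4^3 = 27 / 1552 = 0.02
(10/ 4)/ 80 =1/ 32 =0.03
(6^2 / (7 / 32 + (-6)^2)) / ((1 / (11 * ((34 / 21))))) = 143616 / 8113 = 17.70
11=11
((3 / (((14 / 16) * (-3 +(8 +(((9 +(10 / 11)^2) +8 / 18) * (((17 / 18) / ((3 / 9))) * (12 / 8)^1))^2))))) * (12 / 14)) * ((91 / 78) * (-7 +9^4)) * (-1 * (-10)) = 5969300147712 / 50749992587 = 117.62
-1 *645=-645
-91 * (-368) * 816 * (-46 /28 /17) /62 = -1320384 /31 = -42593.03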